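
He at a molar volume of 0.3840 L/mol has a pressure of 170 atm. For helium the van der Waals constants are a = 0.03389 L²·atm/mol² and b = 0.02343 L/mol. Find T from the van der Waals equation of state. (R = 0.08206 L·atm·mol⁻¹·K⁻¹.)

T ≈ 748.0 K

T = (P + a/V_m²)(V_m − b)/R
P + a/V_m² = 170 + 0.03389/(0.3840)² = 170.23 atm
V_m − b = 0.3840 − 0.02343 = 0.36057 L/mol
T = (170.23)(0.36057)/0.08206 = 748.0 K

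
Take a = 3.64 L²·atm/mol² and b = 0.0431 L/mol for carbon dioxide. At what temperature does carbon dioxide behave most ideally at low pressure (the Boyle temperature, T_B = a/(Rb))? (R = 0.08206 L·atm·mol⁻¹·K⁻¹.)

T_B ≈ 1029 K

For a van der Waals gas the second virial coefficient B₂ = b − a/(RT) vanishes at T_B = a/(Rb).
T_B = 3.64/(0.08206×0.0431) = 3.64/0.0035368 = 1029 K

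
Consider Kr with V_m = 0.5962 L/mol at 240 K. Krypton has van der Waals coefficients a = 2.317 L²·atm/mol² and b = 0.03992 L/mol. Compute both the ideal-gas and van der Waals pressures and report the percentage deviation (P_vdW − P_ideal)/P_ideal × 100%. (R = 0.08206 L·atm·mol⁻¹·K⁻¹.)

-12.56 %

Ideal: P_ideal = RT/V_m = (0.08206)(240)/0.5962 = 33.0332 atm
vdW: P = RT/(V_m − b) − a/V_m² = 19.6944/0.556280 − 2.317/0.355454 = 35.4038 − 6.51842 = 28.8854 atm
% deviation = (28.8854 − 33.0332)/33.0332 × 100% = -12.56%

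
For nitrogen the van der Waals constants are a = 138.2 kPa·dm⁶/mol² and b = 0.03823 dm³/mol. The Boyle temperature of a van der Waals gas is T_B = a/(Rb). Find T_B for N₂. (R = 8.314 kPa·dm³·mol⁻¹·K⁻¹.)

T_B ≈ 434.8 K

For a van der Waals gas the second virial coefficient B₂ = b − a/(RT) vanishes at T_B = a/(Rb).
T_B = 138.2/(8.314×0.03823) = 138.2/0.31784 = 434.8 K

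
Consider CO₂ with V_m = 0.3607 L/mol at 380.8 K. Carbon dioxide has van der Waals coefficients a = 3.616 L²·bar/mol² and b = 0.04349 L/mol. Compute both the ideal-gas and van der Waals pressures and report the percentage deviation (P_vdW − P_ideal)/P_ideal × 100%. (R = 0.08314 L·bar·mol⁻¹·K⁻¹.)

-17.95 %

Ideal: P_ideal = RT/V_m = (0.08314)(380.8)/0.3607 = 87.7730 bar
vdW: P = RT/(V_m − b) − a/V_m² = 31.6597/0.317210 − 3.616/0.130104 = 99.8068 − 27.7932 = 72.0136 bar
% deviation = (72.0136 − 87.7730)/87.7730 × 100% = -17.95%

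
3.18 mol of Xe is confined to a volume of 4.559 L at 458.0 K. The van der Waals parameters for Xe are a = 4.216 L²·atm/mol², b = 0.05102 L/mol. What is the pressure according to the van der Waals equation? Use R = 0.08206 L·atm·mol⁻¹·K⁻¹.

P ≈ 25.13 atm

P = nRT/(V − nb) − a n²/V²
nRT/(V − nb) = (3.18)(0.08206)(458.0)/(4.559 − 3.18×0.05102) = 119.52/4.3968 = 27.183 atm
a n²/V² = (4.216)(3.18)²/(4.559)² = 2.0512 atm
P = 27.183 − 2.0512 = 25.13 atm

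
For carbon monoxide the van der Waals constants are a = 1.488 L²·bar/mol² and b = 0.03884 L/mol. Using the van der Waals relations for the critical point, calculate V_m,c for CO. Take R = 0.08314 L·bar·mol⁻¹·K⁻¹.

For a van der Waals gas, V_m,c = 3b.
V_m,c = 3×0.03884 = 0.1165 L/mol

V_m,c ≈ 0.1165 L/mol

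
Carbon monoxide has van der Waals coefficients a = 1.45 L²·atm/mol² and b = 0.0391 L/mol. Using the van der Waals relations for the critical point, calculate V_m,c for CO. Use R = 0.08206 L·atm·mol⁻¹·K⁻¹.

For a van der Waals gas, V_m,c = 3b.
V_m,c = 3×0.0391 = 0.1173 L/mol

V_m,c ≈ 0.1173 L/mol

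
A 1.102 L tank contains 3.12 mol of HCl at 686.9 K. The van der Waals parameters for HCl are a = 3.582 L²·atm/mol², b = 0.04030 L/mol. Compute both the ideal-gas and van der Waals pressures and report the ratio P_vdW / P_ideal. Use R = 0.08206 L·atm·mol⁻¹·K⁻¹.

Ideal: P_ideal = nRT/V = (3.12)(0.08206)(686.9)/1.102 = 159.587 atm
vdW: P = nRT/(V − nb) − a n²/V² = 175.865/0.976264 − 34.8686/1.21440 = 180.141 − 28.7126 = 151.428 atm
Ratio = 151.428/159.587 = 0.9489

P_vdW / P_ideal ≈ 0.9489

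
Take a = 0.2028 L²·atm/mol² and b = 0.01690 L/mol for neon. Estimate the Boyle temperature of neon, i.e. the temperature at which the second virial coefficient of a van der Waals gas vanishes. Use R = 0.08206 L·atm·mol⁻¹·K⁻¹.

T_B ≈ 146.2 K

For a van der Waals gas the second virial coefficient B₂ = b − a/(RT) vanishes at T_B = a/(Rb).
T_B = 0.2028/(0.08206×0.01690) = 0.2028/0.0013868 = 146.2 K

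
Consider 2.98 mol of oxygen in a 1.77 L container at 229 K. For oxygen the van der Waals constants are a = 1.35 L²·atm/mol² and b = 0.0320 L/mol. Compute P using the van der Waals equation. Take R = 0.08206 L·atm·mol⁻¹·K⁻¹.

P ≈ 29.61 atm

P = nRT/(V − nb) − a n²/V²
nRT/(V − nb) = (2.98)(0.08206)(229)/(1.77 − 2.98×0.0320) = 55.999/1.6746 = 33.440 atm
a n²/V² = (1.35)(2.98)²/(1.77)² = 3.8267 atm
P = 33.440 − 3.8267 = 29.61 atm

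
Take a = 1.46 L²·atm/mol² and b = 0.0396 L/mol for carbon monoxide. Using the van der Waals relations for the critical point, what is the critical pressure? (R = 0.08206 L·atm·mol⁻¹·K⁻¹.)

P_c ≈ 34.48 atm

For a van der Waals gas, P_c = a/(27b²).
P_c = 1.46/(27×(0.0396)²) = 1.46/0.042340 = 34.48 atm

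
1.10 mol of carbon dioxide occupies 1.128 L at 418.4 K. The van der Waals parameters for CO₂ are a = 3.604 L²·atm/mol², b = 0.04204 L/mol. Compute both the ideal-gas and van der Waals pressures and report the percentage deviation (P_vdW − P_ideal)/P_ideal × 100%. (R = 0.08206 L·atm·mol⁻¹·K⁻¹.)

Ideal: P_ideal = nRT/V = (1.10)(0.08206)(418.4)/1.128 = 33.4816 atm
vdW: P = nRT/(V − nb) − a n²/V² = 37.7673/1.08176 − 4.36084/1.27238 = 34.9128 − 3.42731 = 31.4855 atm
% deviation = (31.4855 − 33.4816)/33.4816 × 100% = -5.96%

-5.96 %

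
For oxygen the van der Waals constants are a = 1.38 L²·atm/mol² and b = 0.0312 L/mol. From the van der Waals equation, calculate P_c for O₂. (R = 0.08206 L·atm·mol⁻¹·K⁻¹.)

P_c ≈ 52.51 atm

For a van der Waals gas, P_c = a/(27b²).
P_c = 1.38/(27×(0.0312)²) = 1.38/0.026283 = 52.51 atm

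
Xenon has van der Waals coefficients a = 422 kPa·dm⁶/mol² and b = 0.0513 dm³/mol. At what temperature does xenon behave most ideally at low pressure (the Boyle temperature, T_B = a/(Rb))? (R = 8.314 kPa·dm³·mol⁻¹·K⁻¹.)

T_B ≈ 989.4 K

For a van der Waals gas the second virial coefficient B₂ = b − a/(RT) vanishes at T_B = a/(Rb).
T_B = 422/(8.314×0.0513) = 422/0.42651 = 989.4 K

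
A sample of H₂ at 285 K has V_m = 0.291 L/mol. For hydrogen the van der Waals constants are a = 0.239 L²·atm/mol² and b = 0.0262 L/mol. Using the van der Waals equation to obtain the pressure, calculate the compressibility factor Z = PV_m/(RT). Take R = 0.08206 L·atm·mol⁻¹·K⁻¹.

Z ≈ 1.064

P = RT/(V_m − b) − a/V_m² = (0.08206)(285)/(0.291 − 0.0262) − 0.239/(0.291)²
  = 23.387/0.26480 − 2.8224 = 88.319 − 2.8224 = 85.497 atm
Z = PV_m/(RT) = (85.497)(0.291)/((0.08206)(285)) = 24.880/23.387 = 1.064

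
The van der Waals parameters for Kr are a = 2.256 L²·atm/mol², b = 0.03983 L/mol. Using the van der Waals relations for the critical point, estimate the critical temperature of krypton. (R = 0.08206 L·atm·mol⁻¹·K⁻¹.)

T_c ≈ 204.5 K

For a van der Waals gas, T_c = 8a/(27Rb).
T_c = 8×2.256/(27×0.08206×0.03983) = 18.048/0.088248 = 204.5 K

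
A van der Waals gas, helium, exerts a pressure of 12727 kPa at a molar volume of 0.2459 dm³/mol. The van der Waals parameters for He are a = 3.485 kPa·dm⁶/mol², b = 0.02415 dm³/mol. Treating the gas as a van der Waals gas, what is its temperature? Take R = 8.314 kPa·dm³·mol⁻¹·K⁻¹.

T = (P + a/V_m²)(V_m − b)/R
P + a/V_m² = 12727 + 3.485/(0.2459)² = 12785 kPa
V_m − b = 0.2459 − 0.02415 = 0.22175 dm³/mol
T = (12785)(0.22175)/8.314 = 341.0 K

T ≈ 341.0 K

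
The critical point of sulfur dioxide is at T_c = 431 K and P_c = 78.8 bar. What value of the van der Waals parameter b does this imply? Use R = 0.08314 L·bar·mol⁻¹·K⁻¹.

b ≈ 0.05684 L/mol

From T_c = 8a/(27Rb) and P_c = a/(27b²): b = R T_c/(8 P_c).
b = (0.08314)(431)/(8×78.8) = 35.833/630.40 = 0.05684 L/mol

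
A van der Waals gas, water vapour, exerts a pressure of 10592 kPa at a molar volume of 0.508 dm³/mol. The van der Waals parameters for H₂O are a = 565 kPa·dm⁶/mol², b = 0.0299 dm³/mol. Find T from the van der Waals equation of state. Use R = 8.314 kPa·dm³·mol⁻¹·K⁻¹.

T ≈ 735.0 K

T = (P + a/V_m²)(V_m − b)/R
P + a/V_m² = 10592 + 565/(0.508)² = 12781 kPa
V_m − b = 0.508 − 0.0299 = 0.47810 dm³/mol
T = (12781)(0.47810)/8.314 = 735.0 K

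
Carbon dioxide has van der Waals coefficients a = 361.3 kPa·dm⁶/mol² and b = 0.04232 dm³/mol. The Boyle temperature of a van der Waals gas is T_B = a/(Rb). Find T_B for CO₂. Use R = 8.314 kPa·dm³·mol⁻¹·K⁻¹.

T_B ≈ 1027 K

For a van der Waals gas the second virial coefficient B₂ = b − a/(RT) vanishes at T_B = a/(Rb).
T_B = 361.3/(8.314×0.04232) = 361.3/0.35185 = 1027 K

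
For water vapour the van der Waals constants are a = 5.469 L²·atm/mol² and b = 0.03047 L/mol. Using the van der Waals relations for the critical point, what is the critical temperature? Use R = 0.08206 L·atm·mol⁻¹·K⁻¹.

T_c ≈ 648.1 K

For a van der Waals gas, T_c = 8a/(27Rb).
T_c = 8×5.469/(27×0.08206×0.03047) = 43.752/0.067510 = 648.1 K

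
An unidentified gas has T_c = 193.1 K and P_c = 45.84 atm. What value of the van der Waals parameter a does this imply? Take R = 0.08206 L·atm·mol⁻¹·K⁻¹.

From T_c = 8a/(27Rb) and P_c = a/(27b²): a = 27 R² T_c²/(64 P_c).
a = 27×(0.08206)²×(193.1)²/(64×45.84) = 6779.4/2933.8 = 2.311 L²·atm/mol²

a ≈ 2.311 L²·atm/mol²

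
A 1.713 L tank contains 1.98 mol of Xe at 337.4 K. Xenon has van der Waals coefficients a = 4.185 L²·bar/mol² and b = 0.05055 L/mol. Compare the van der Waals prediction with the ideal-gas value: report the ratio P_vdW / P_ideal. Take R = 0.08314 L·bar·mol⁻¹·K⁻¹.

Ideal: P_ideal = nRT/V = (1.98)(0.08314)(337.4)/1.713 = 32.4237 bar
vdW: P = nRT/(V − nb) − a n²/V² = 55.5418/1.61291 − 16.4069/2.93437 = 34.4358 − 5.59129 = 28.8445 bar
Ratio = 28.8445/32.4237 = 0.8896

P_vdW / P_ideal ≈ 0.8896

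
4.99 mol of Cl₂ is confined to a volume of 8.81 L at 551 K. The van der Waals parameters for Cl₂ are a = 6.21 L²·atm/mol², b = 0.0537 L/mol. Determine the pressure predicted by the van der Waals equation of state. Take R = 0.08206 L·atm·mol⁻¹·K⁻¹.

P = nRT/(V − nb) − a n²/V²
nRT/(V − nb) = (4.99)(0.08206)(551)/(8.81 − 4.99×0.0537) = 225.62/8.5420 = 26.413 atm
a n²/V² = (6.21)(4.99)²/(8.81)² = 1.9922 atm
P = 26.413 − 1.9922 = 24.42 atm

P ≈ 24.42 atm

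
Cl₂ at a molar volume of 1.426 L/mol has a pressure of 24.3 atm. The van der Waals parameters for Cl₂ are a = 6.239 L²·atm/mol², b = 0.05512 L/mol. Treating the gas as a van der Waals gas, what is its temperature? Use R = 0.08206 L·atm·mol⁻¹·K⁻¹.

T = (P + a/V_m²)(V_m − b)/R
P + a/V_m² = 24.3 + 6.239/(1.426)² = 27.368 atm
V_m − b = 1.426 − 0.05512 = 1.3709 L/mol
T = (27.368)(1.3709)/0.08206 = 457.2 K

T ≈ 457.2 K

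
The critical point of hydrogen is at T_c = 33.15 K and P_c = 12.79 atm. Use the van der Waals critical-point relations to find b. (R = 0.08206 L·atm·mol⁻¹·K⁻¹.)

From T_c = 8a/(27Rb) and P_c = a/(27b²): b = R T_c/(8 P_c).
b = (0.08206)(33.15)/(8×12.79) = 2.7203/102.32 = 0.02659 L/mol

b ≈ 0.02659 L/mol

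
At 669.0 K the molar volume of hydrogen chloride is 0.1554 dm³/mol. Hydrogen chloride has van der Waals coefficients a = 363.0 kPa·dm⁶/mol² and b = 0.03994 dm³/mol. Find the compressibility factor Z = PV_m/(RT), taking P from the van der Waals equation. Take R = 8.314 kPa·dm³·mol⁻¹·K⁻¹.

Z ≈ 0.9259

P = RT/(V_m − b) − a/V_m² = (8.314)(669.0)/(0.1554 − 0.03994) − 363.0/(0.1554)²
  = 5562.1/0.11546 − 15032 = 48173 − 15032 = 33141 kPa
Z = PV_m/(RT) = (33141)(0.1554)/((8.314)(669.0)) = 5150.1/5562.1 = 0.9259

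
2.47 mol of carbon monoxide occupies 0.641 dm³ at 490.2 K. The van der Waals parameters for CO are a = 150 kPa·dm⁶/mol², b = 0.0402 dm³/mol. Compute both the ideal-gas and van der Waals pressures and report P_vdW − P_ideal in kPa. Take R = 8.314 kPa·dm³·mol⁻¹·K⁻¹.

ΔP ≈ 651 kPa

Ideal: P_ideal = nRT/V = (2.47)(8.314)(490.2)/0.641 = 15704.4 kPa
vdW: P = nRT/(V − nb) − a n²/V² = 10066.5/0.541706 − 915.135/0.410881 = 18583.0 − 2227.25 = 16355.8 kPa
ΔP = 16355.8 − 15704.4 = 651 kPa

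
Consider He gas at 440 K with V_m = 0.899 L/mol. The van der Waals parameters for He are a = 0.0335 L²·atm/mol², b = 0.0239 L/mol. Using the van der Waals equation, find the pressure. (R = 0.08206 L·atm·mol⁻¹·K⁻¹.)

P = RT/(V_m − b) − a/V_m²
RT/(V_m − b) = (0.08206)(440)/(0.899 − 0.0239) = 36.106/0.87510 = 41.259 atm
a/V_m² = 0.0335/(0.899)² = 0.041450 atm
P = 41.259 − 0.041450 = 41.22 atm

P ≈ 41.22 atm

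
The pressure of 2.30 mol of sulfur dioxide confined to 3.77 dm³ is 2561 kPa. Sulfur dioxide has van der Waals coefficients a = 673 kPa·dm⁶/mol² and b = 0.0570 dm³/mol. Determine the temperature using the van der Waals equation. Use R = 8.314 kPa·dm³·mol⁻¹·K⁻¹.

T = (P + a n²/V²)(V − nb)/(nR)
P + a n²/V² = 2561 + (673)(2.30)²/(3.77)² = 2811.5 kPa
V − nb = 3.77 − (2.30)(0.0570) = 3.6389 dm³
T = (2811.5)(3.6389)/((2.30)(8.314)) = 535.0 K

T ≈ 535.0 K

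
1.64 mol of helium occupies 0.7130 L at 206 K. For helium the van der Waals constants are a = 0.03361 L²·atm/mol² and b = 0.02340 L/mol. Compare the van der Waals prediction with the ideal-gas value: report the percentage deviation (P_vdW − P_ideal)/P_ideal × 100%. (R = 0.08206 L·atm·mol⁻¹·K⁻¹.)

5.23 %

Ideal: P_ideal = nRT/V = (1.64)(0.08206)(206)/0.7130 = 38.8824 atm
vdW: P = nRT/(V − nb) − a n²/V² = 27.7232/0.674624 − 0.0903975/0.508369 = 41.0943 − 0.177819 = 40.9165 atm
% deviation = (40.9165 − 38.8824)/38.8824 × 100% = 5.23%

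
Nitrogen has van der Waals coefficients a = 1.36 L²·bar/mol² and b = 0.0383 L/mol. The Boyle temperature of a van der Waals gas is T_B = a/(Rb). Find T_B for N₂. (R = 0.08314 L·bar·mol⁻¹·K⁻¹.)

T_B ≈ 427.1 K

For a van der Waals gas the second virial coefficient B₂ = b − a/(RT) vanishes at T_B = a/(Rb).
T_B = 1.36/(0.08314×0.0383) = 1.36/0.0031843 = 427.1 K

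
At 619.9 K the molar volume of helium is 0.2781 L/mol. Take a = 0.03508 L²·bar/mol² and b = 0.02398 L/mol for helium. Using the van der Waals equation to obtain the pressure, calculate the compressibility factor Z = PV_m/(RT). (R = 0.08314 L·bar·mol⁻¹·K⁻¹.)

Z ≈ 1.092

P = RT/(V_m − b) − a/V_m² = (0.08314)(619.9)/(0.2781 − 0.02398) − 0.03508/(0.2781)²
  = 51.538/0.25412 − 0.45358 = 202.81 − 0.45358 = 202.36 bar
Z = PV_m/(RT) = (202.36)(0.2781)/((0.08314)(619.9)) = 56.276/51.538 = 1.092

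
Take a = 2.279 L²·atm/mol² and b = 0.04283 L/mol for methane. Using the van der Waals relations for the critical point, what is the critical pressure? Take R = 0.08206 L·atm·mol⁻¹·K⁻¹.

For a van der Waals gas, P_c = a/(27b²).
P_c = 2.279/(27×(0.04283)²) = 2.279/0.049529 = 46.01 atm

P_c ≈ 46.01 atm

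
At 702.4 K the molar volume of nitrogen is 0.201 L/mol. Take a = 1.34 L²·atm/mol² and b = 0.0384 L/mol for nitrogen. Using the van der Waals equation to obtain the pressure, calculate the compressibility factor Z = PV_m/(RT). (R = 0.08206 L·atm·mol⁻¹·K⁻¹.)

P = RT/(V_m − b) − a/V_m² = (0.08206)(702.4)/(0.201 − 0.0384) − 1.34/(0.201)²
  = 57.639/0.16260 − 33.167 = 354.48 − 33.167 = 321.31 atm
Z = PV_m/(RT) = (321.31)(0.201)/((0.08206)(702.4)) = 64.583/57.639 = 1.120

Z ≈ 1.120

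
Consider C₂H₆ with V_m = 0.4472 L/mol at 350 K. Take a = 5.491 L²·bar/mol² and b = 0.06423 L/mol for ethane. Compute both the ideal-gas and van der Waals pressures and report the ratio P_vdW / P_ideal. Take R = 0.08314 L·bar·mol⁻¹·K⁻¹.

P_vdW / P_ideal ≈ 0.7458

Ideal: P_ideal = RT/V_m = (0.08314)(350)/0.4472 = 65.0693 bar
vdW: P = RT/(V_m − b) − a/V_m² = 29.0990/0.382970 − 5.491/0.199988 = 75.9825 − 27.4566 = 48.5259 bar
Ratio = 48.5259/65.0693 = 0.7458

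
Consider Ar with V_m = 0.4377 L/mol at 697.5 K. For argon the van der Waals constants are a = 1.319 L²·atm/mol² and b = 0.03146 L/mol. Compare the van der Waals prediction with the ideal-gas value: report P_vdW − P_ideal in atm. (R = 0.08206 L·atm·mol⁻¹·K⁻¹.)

Ideal: P_ideal = RT/V_m = (0.08206)(697.5)/0.4377 = 130.767 atm
vdW: P = RT/(V_m − b) − a/V_m² = 57.2369/0.406240 − 1.319/0.191581 = 140.894 − 6.88482 = 134.009 atm
ΔP = 134.009 − 130.767 = 3.24 atm

ΔP ≈ 3.24 atm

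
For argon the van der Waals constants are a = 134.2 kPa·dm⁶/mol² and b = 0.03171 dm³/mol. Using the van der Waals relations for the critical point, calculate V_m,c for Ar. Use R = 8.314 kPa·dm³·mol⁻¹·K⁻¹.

For a van der Waals gas, V_m,c = 3b.
V_m,c = 3×0.03171 = 0.09513 dm³/mol

V_m,c ≈ 0.09513 dm³/mol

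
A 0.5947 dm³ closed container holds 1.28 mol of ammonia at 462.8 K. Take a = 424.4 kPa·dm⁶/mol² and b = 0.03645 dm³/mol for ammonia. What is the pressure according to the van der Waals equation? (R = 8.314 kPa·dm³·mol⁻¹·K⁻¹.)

P ≈ 7021 kPa

P = nRT/(V − nb) − a n²/V²
nRT/(V − nb) = (1.28)(8.314)(462.8)/(0.5947 − 1.28×0.03645) = 4925.1/0.54804 = 8986.8 kPa
a n²/V² = (424.4)(1.28)²/(0.5947)² = 1966.1 kPa
P = 8986.8 − 1966.1 = 7021 kPa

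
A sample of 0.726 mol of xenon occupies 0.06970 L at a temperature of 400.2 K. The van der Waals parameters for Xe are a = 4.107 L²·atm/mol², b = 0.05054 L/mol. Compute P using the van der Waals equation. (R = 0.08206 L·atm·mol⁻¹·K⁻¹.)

P = nRT/(V − nb) − a n²/V²
nRT/(V − nb) = (0.726)(0.08206)(400.2)/(0.06970 − 0.726×0.05054) = 23.842/0.033008 = 722.31 atm
a n²/V² = (4.107)(0.726)²/(0.06970)² = 445.59 atm
P = 722.31 − 445.59 = 276.7 atm

P ≈ 276.7 atm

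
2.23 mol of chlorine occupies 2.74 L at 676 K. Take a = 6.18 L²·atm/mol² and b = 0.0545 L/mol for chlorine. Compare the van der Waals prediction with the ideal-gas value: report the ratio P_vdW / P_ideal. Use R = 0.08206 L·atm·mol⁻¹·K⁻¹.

Ideal: P_ideal = nRT/V = (2.23)(0.08206)(676)/2.74 = 45.1474 atm
vdW: P = nRT/(V − nb) − a n²/V² = 123.704/2.61847 − 30.7325/7.50760 = 47.2429 − 4.09352 = 43.1494 atm
Ratio = 43.1494/45.1474 = 0.9557

P_vdW / P_ideal ≈ 0.9557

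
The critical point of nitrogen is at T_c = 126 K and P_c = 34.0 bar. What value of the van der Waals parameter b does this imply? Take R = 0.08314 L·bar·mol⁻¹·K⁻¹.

b ≈ 0.03851 L/mol

From T_c = 8a/(27Rb) and P_c = a/(27b²): b = R T_c/(8 P_c).
b = (0.08314)(126)/(8×34.0) = 10.476/272.00 = 0.03851 L/mol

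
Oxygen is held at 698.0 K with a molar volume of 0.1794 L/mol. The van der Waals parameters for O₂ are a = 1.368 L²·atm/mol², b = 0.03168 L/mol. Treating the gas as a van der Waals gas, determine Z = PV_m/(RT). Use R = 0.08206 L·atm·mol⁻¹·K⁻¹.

P = RT/(V_m − b) − a/V_m² = (0.08206)(698.0)/(0.1794 − 0.03168) − 1.368/(0.1794)²
  = 57.278/0.14772 − 42.505 = 387.75 − 42.505 = 345.25 atm
Z = PV_m/(RT) = (345.25)(0.1794)/((0.08206)(698.0)) = 61.938/57.278 = 1.081

Z ≈ 1.081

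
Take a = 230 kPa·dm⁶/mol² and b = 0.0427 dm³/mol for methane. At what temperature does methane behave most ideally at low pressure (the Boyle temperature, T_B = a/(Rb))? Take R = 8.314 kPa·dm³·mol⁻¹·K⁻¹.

For a van der Waals gas the second virial coefficient B₂ = b − a/(RT) vanishes at T_B = a/(Rb).
T_B = 230/(8.314×0.0427) = 230/0.35501 = 647.9 K

T_B ≈ 647.9 K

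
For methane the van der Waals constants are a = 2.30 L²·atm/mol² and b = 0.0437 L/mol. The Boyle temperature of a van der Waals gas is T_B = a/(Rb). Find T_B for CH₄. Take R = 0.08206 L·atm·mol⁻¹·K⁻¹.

T_B ≈ 641.4 K

For a van der Waals gas the second virial coefficient B₂ = b − a/(RT) vanishes at T_B = a/(Rb).
T_B = 2.30/(0.08206×0.0437) = 2.30/0.0035860 = 641.4 K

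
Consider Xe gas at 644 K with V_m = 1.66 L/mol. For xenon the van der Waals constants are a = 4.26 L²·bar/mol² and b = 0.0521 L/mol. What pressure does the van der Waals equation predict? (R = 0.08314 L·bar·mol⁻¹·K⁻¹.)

P ≈ 31.75 bar

P = RT/(V_m − b) − a/V_m²
RT/(V_m − b) = (0.08314)(644)/(1.66 − 0.0521) = 53.542/1.6079 = 33.299 bar
a/V_m² = 4.26/(1.66)² = 1.5459 bar
P = 33.299 − 1.5459 = 31.75 bar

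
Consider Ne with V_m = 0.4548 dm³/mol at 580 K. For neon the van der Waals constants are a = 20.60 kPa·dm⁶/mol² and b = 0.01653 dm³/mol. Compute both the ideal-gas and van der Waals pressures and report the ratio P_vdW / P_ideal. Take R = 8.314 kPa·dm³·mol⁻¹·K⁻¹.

P_vdW / P_ideal ≈ 1.028

Ideal: P_ideal = RT/V_m = (8.314)(580)/0.4548 = 10602.7 kPa
vdW: P = RT/(V_m − b) − a/V_m² = 4822.12/0.438270 − 20.60/0.206843 = 11002.6 − 99.5924 = 10903.0 kPa
Ratio = 10903.0/10602.7 = 1.028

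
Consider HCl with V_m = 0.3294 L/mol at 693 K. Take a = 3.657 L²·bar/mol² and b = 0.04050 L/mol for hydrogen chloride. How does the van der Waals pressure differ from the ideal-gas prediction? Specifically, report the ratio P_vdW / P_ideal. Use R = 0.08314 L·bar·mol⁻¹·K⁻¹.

Ideal: P_ideal = RT/V_m = (0.08314)(693)/0.3294 = 174.912 bar
vdW: P = RT/(V_m − b) − a/V_m² = 57.6160/0.288900 − 3.657/0.108504 = 199.432 − 33.7038 = 165.728 bar
Ratio = 165.728/174.912 = 0.9475

P_vdW / P_ideal ≈ 0.9475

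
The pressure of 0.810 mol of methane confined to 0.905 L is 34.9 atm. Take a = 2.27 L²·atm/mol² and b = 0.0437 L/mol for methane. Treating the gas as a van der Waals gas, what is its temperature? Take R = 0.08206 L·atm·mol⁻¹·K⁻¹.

T ≈ 480.4 K

T = (P + a n²/V²)(V − nb)/(nR)
P + a n²/V² = 34.9 + (2.27)(0.810)²/(0.905)² = 36.718 atm
V − nb = 0.905 − (0.810)(0.0437) = 0.86960 L
T = (36.718)(0.86960)/((0.810)(0.08206)) = 480.4 K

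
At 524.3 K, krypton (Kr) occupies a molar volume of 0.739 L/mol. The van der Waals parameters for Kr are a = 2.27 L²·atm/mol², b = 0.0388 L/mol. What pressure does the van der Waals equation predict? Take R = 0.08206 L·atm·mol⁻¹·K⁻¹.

P ≈ 57.29 atm

P = RT/(V_m − b) − a/V_m²
RT/(V_m − b) = (0.08206)(524.3)/(0.739 − 0.0388) = 43.024/0.70020 = 61.445 atm
a/V_m² = 2.27/(0.739)² = 4.1566 atm
P = 61.445 − 4.1566 = 57.29 atm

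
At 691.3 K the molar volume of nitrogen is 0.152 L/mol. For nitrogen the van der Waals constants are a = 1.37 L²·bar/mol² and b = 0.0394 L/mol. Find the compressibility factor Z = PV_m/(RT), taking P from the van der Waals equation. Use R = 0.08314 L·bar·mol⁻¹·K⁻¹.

Z ≈ 1.193

P = RT/(V_m − b) − a/V_m² = (0.08314)(691.3)/(0.152 − 0.0394) − 1.37/(0.152)²
  = 57.475/0.11260 − 59.297 = 510.44 − 59.297 = 451.14 bar
Z = PV_m/(RT) = (451.14)(0.152)/((0.08314)(691.3)) = 68.573/57.475 = 1.193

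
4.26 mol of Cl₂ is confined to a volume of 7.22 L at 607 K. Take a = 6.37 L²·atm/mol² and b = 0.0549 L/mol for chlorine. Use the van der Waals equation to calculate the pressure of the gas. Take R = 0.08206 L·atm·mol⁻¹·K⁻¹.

P ≈ 28.16 atm

P = nRT/(V − nb) − a n²/V²
nRT/(V − nb) = (4.26)(0.08206)(607)/(7.22 − 4.26×0.0549) = 212.19/6.9861 = 30.373 atm
a n²/V² = (6.37)(4.26)²/(7.22)² = 2.2176 atm
P = 30.373 − 2.2176 = 28.16 atm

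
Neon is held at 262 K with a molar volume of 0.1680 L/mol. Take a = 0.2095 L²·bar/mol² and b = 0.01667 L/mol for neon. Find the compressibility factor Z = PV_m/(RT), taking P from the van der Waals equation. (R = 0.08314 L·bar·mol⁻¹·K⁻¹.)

P = RT/(V_m − b) − a/V_m² = (0.08314)(262)/(0.1680 − 0.01667) − 0.2095/(0.1680)²
  = 21.783/0.15133 − 7.4228 = 143.94 − 7.4228 = 136.52 bar
Z = PV_m/(RT) = (136.52)(0.1680)/((0.08314)(262)) = 22.935/21.783 = 1.053

Z ≈ 1.053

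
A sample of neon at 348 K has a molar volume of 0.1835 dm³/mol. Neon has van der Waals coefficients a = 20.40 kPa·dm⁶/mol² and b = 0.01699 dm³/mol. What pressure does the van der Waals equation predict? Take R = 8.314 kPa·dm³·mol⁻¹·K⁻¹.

P ≈ 16770 kPa

P = RT/(V_m − b) − a/V_m²
RT/(V_m − b) = (8.314)(348)/(0.1835 − 0.01699) = 2893.3/0.16651 = 17376 kPa
a/V_m² = 20.40/(0.1835)² = 605.84 kPa
P = 17376 − 605.84 = 16770 kPa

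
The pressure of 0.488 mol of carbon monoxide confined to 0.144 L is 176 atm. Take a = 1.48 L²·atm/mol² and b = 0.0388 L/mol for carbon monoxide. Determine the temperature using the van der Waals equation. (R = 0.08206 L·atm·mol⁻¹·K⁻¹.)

T = (P + a n²/V²)(V − nb)/(nR)
P + a n²/V² = 176 + (1.48)(0.488)²/(0.144)² = 193.00 atm
V − nb = 0.144 − (0.488)(0.0388) = 0.12507 L
T = (193.00)(0.12507)/((0.488)(0.08206)) = 602.8 K

T ≈ 602.8 K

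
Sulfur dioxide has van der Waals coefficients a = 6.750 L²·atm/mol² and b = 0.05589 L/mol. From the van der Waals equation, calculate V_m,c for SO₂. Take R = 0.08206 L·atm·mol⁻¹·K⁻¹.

V_m,c ≈ 0.1677 L/mol

For a van der Waals gas, V_m,c = 3b.
V_m,c = 3×0.05589 = 0.1677 L/mol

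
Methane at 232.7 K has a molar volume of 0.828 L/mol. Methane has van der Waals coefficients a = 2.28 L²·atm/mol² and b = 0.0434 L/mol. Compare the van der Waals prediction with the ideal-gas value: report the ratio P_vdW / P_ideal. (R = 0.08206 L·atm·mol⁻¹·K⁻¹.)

P_vdW / P_ideal ≈ 0.9111

Ideal: P_ideal = RT/V_m = (0.08206)(232.7)/0.828 = 23.0620 atm
vdW: P = RT/(V_m − b) − a/V_m² = 19.0954/0.784600 − 2.28/0.685584 = 24.3378 − 3.32563 = 21.0122 atm
Ratio = 21.0122/23.0620 = 0.9111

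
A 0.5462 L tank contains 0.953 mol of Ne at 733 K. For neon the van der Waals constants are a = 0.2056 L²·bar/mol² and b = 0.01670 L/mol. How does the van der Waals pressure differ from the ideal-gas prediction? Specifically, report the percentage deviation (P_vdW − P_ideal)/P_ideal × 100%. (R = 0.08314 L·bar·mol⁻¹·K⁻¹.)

Ideal: P_ideal = nRT/V = (0.953)(0.08314)(733)/0.5462 = 106.330 bar
vdW: P = nRT/(V − nb) − a n²/V² = 58.0774/0.530285 − 0.186728/0.298334 = 109.521 − 0.625903 = 108.895 bar
% deviation = (108.895 − 106.330)/106.330 × 100% = 2.41%

2.41 %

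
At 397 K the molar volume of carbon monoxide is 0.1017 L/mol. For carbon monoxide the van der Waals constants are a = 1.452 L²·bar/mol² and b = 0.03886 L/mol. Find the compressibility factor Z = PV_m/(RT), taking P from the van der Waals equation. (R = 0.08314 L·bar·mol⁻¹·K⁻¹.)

Z ≈ 1.186

P = RT/(V_m − b) − a/V_m² = (0.08314)(397)/(0.1017 − 0.03886) − 1.452/(0.1017)²
  = 33.007/0.062840 − 140.39 = 525.25 − 140.39 = 384.86 bar
Z = PV_m/(RT) = (384.86)(0.1017)/((0.08314)(397)) = 39.140/33.007 = 1.186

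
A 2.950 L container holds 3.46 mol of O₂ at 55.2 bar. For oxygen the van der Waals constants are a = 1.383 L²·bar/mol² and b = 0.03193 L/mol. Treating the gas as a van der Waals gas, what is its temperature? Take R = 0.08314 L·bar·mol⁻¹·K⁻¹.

T = (P + a n²/V²)(V − nb)/(nR)
P + a n²/V² = 55.2 + (1.383)(3.46)²/(2.950)² = 57.103 bar
V − nb = 2.950 − (3.46)(0.03193) = 2.8395 L
T = (57.103)(2.8395)/((3.46)(0.08314)) = 563.7 K

T ≈ 563.7 K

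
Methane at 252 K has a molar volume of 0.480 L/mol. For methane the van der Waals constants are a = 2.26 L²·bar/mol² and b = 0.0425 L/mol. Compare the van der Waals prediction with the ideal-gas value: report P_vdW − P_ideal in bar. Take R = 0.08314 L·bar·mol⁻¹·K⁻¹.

Ideal: P_ideal = RT/V_m = (0.08314)(252)/0.480 = 43.6485 bar
vdW: P = RT/(V_m − b) − a/V_m² = 20.9513/0.437500 − 2.26/0.230400 = 47.8887 − 9.80903 = 38.0797 bar
ΔP = 38.0797 − 43.6485 = -5.569 bar

ΔP ≈ -5.569 bar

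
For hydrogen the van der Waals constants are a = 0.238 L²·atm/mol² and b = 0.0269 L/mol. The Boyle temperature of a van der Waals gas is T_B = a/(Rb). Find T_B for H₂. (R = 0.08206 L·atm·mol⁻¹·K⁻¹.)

T_B ≈ 107.8 K

For a van der Waals gas the second virial coefficient B₂ = b − a/(RT) vanishes at T_B = a/(Rb).
T_B = 0.238/(0.08206×0.0269) = 0.238/0.0022074 = 107.8 K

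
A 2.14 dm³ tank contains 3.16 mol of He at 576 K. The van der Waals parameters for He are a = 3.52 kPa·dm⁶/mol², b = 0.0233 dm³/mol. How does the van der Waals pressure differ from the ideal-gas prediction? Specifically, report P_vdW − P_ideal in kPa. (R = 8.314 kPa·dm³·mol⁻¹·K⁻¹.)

ΔP ≈ 244.3 kPa

Ideal: P_ideal = nRT/V = (3.16)(8.314)(576)/2.14 = 7071.41 kPa
vdW: P = nRT/(V − nb) − a n²/V² = 15132.8/2.06637 − 35.1493/4.57960 = 7323.37 − 7.67519 = 7315.69 kPa
ΔP = 7315.69 − 7071.41 = 244.3 kPa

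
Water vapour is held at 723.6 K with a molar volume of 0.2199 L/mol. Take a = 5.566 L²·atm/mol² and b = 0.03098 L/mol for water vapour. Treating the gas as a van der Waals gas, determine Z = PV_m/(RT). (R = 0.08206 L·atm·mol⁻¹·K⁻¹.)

P = RT/(V_m − b) − a/V_m² = (0.08206)(723.6)/(0.2199 − 0.03098) − 5.566/(0.2199)²
  = 59.379/0.18892 − 115.10 = 314.31 − 115.10 = 199.21 atm
Z = PV_m/(RT) = (199.21)(0.2199)/((0.08206)(723.6)) = 43.806/59.379 = 0.7377

Z ≈ 0.7377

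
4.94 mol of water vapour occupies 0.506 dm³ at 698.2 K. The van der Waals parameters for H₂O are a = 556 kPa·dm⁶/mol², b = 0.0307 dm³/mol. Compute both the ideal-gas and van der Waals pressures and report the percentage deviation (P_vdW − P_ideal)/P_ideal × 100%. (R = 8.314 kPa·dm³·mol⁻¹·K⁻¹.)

Ideal: P_ideal = nRT/V = (4.94)(8.314)(698.2)/0.506 = 56671.7 kPa
vdW: P = nRT/(V − nb) − a n²/V² = 28675.9/0.354342 − 13568.4/0.256036 = 80927.2 − 52994.1 = 27933.1 kPa
% deviation = (27933.1 − 56671.7)/56671.7 × 100% = -50.71%

-50.71 %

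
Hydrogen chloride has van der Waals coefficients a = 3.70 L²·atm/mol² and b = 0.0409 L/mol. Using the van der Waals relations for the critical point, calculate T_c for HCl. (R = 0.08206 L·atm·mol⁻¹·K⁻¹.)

For a van der Waals gas, T_c = 8a/(27Rb).
T_c = 8×3.70/(27×0.08206×0.0409) = 29.600/0.090619 = 326.6 K

T_c ≈ 326.6 K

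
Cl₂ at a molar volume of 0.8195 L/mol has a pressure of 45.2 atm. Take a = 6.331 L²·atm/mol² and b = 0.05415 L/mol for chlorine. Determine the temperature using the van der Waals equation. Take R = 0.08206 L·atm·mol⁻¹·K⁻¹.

T ≈ 509.5 K

T = (P + a/V_m²)(V_m − b)/R
P + a/V_m² = 45.2 + 6.331/(0.8195)² = 54.627 atm
V_m − b = 0.8195 − 0.05415 = 0.76535 L/mol
T = (54.627)(0.76535)/0.08206 = 509.5 K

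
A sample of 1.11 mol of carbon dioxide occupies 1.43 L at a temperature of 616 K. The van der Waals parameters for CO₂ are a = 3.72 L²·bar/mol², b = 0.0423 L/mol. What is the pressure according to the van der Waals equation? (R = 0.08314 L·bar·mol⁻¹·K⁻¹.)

P = nRT/(V − nb) − a n²/V²
nRT/(V − nb) = (1.11)(0.08314)(616)/(1.43 − 1.11×0.0423) = 56.848/1.3830 = 41.105 bar
a n²/V² = (3.72)(1.11)²/(1.43)² = 2.2414 bar
P = 41.105 − 2.2414 = 38.86 bar

P ≈ 38.86 bar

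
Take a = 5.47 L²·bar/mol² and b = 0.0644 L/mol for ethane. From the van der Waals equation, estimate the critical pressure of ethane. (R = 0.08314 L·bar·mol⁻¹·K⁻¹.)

P_c ≈ 48.85 bar

For a van der Waals gas, P_c = a/(27b²).
P_c = 5.47/(27×(0.0644)²) = 5.47/0.11198 = 48.85 bar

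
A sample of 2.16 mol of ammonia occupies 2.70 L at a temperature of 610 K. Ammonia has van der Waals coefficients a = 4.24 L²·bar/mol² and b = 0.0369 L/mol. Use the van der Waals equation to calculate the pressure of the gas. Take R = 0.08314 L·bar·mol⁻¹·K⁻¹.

P ≈ 39.09 bar

P = nRT/(V − nb) − a n²/V²
nRT/(V − nb) = (2.16)(0.08314)(610)/(2.70 − 2.16×0.0369) = 109.55/2.6203 = 41.808 bar
a n²/V² = (4.24)(2.16)²/(2.70)² = 2.7136 bar
P = 41.808 − 2.7136 = 39.09 bar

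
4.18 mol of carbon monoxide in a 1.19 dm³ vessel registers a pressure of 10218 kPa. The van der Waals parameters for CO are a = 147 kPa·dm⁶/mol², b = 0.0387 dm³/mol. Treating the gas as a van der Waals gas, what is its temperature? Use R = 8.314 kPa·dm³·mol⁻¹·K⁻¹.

T = (P + a n²/V²)(V − nb)/(nR)
P + a n²/V² = 10218 + (147)(4.18)²/(1.19)² = 12032 kPa
V − nb = 1.19 − (4.18)(0.0387) = 1.0282 dm³
T = (12032)(1.0282)/((4.18)(8.314)) = 356.0 K

T ≈ 356.0 K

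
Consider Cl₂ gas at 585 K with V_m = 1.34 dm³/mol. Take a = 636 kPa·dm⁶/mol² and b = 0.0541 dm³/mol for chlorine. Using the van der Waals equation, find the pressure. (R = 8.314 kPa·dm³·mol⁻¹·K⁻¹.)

P = RT/(V_m − b) − a/V_m²
RT/(V_m − b) = (8.314)(585)/(1.34 − 0.0541) = 4863.7/1.2859 = 3782.3 kPa
a/V_m² = 636/(1.34)² = 354.20 kPa
P = 3782.3 − 354.20 = 3428 kPa

P ≈ 3428 kPa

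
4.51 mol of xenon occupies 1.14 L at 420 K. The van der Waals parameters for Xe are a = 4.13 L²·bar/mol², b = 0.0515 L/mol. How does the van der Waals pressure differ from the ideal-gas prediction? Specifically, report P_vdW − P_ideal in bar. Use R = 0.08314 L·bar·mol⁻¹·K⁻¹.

Ideal: P_ideal = nRT/V = (4.51)(0.08314)(420)/1.14 = 138.144 bar
vdW: P = nRT/(V − nb) − a n²/V² = 157.484/0.907735 − 84.0046/1.29960 = 173.491 − 64.6388 = 108.852 bar
ΔP = 108.852 − 138.144 = -29.29 bar

ΔP ≈ -29.29 bar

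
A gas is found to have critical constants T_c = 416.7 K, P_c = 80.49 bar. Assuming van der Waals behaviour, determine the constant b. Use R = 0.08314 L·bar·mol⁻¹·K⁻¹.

b ≈ 0.05380 L/mol

From T_c = 8a/(27Rb) and P_c = a/(27b²): b = R T_c/(8 P_c).
b = (0.08314)(416.7)/(8×80.49) = 34.644/643.92 = 0.05380 L/mol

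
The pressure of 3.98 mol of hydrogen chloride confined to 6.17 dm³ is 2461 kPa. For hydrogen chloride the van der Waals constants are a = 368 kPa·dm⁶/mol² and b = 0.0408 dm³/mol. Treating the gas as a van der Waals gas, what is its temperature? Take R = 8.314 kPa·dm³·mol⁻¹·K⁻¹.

T = (P + a n²/V²)(V − nb)/(nR)
P + a n²/V² = 2461 + (368)(3.98)²/(6.17)² = 2614.1 kPa
V − nb = 6.17 − (3.98)(0.0408) = 6.0076 dm³
T = (2614.1)(6.0076)/((3.98)(8.314)) = 474.6 K

T ≈ 474.6 K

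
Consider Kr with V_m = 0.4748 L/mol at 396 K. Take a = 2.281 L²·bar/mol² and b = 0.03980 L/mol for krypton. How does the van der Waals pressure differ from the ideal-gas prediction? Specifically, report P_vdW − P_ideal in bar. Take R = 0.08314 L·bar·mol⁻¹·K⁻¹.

Ideal: P_ideal = RT/V_m = (0.08314)(396)/0.4748 = 69.3417 bar
vdW: P = RT/(V_m − b) − a/V_m² = 32.9234/0.435000 − 2.281/0.225435 = 75.6860 − 10.1182 = 65.5678 bar
ΔP = 65.5678 − 69.3417 = -3.774 bar

ΔP ≈ -3.774 bar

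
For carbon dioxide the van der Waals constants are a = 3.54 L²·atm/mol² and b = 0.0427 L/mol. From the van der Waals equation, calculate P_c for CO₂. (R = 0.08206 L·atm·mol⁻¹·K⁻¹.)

P_c ≈ 71.91 atm

For a van der Waals gas, P_c = a/(27b²).
P_c = 3.54/(27×(0.0427)²) = 3.54/0.049229 = 71.91 atm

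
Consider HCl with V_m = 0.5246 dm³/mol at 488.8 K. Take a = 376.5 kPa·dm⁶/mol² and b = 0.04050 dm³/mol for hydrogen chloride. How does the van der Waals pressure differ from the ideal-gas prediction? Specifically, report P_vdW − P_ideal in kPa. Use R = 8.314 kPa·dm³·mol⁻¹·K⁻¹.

ΔP ≈ -720.0 kPa

Ideal: P_ideal = RT/V_m = (8.314)(488.8)/0.5246 = 7746.63 kPa
vdW: P = RT/(V_m − b) − a/V_m² = 4063.88/0.484100 − 376.5/0.275205 = 8394.71 − 1368.07 = 7026.64 kPa
ΔP = 7026.64 − 7746.63 = -720.0 kPa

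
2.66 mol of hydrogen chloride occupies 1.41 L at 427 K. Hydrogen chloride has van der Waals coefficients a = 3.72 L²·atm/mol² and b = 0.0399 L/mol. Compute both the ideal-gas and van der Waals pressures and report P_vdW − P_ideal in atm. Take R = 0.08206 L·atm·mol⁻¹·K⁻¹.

ΔP ≈ -7.859 atm

Ideal: P_ideal = nRT/V = (2.66)(0.08206)(427)/1.41 = 66.1031 atm
vdW: P = nRT/(V − nb) − a n²/V² = 93.2054/1.30387 − 26.3212/1.98810 = 71.4837 − 13.2394 = 58.2443 atm
ΔP = 58.2443 − 66.1031 = -7.859 atm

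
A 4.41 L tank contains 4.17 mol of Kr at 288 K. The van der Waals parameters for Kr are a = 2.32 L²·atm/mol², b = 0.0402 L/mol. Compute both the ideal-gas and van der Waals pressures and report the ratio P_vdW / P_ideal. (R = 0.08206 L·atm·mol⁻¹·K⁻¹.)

P_vdW / P_ideal ≈ 0.9467

Ideal: P_ideal = nRT/V = (4.17)(0.08206)(288)/4.41 = 22.3471 atm
vdW: P = nRT/(V − nb) − a n²/V² = 98.5508/4.24237 − 40.3422/19.4481 = 23.2301 − 2.07435 = 21.1558 atm
Ratio = 21.1558/22.3471 = 0.9467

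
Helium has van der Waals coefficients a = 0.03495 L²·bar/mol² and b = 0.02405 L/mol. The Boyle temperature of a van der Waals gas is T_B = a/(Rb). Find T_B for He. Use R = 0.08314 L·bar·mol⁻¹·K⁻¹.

For a van der Waals gas the second virial coefficient B₂ = b − a/(RT) vanishes at T_B = a/(Rb).
T_B = 0.03495/(0.08314×0.02405) = 0.03495/0.0019995 = 17.48 K

T_B ≈ 17.48 K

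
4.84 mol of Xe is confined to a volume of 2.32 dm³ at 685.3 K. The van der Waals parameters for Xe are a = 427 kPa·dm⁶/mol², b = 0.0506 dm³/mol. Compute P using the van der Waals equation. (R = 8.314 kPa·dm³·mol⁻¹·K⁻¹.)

P = nRT/(V − nb) − a n²/V²
nRT/(V − nb) = (4.84)(8.314)(685.3)/(2.32 − 4.84×0.0506) = 27576/2.0751 = 13289 kPa
a n²/V² = (427)(4.84)²/(2.32)² = 1858.4 kPa
P = 13289 − 1858.4 = 11431 kPa

P ≈ 11431 kPa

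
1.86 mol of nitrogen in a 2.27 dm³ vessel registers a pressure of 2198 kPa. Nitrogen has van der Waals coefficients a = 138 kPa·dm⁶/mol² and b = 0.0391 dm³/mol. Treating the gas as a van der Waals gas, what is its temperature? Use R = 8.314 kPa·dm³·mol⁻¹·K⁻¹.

T ≈ 325.5 K

T = (P + a n²/V²)(V − nb)/(nR)
P + a n²/V² = 2198 + (138)(1.86)²/(2.27)² = 2290.7 kPa
V − nb = 2.27 − (1.86)(0.0391) = 2.1973 dm³
T = (2290.7)(2.1973)/((1.86)(8.314)) = 325.5 K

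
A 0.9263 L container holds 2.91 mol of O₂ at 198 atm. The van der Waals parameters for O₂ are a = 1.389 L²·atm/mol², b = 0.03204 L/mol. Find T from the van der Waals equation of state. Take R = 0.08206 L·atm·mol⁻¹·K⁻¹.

T = (P + a n²/V²)(V − nb)/(nR)
P + a n²/V² = 198 + (1.389)(2.91)²/(0.9263)² = 211.71 atm
V − nb = 0.9263 − (2.91)(0.03204) = 0.83306 L
T = (211.71)(0.83306)/((2.91)(0.08206)) = 738.6 K

T ≈ 738.6 K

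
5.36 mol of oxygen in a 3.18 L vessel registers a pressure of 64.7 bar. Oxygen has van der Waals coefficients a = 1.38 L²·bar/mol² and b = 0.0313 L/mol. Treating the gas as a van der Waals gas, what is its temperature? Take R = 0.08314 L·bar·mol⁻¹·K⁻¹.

T ≈ 463.8 K

T = (P + a n²/V²)(V − nb)/(nR)
P + a n²/V² = 64.7 + (1.38)(5.36)²/(3.18)² = 68.621 bar
V − nb = 3.18 − (5.36)(0.0313) = 3.0122 L
T = (68.621)(3.0122)/((5.36)(0.08314)) = 463.8 K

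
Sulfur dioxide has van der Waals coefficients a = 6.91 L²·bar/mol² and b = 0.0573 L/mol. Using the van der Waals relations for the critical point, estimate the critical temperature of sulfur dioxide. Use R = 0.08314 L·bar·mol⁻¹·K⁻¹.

T_c ≈ 429.8 K

For a van der Waals gas, T_c = 8a/(27Rb).
T_c = 8×6.91/(27×0.08314×0.0573) = 55.280/0.12863 = 429.8 K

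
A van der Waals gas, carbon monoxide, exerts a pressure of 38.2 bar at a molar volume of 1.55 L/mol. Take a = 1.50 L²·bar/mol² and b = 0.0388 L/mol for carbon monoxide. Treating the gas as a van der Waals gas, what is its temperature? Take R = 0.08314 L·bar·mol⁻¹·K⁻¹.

T ≈ 705.7 K

T = (P + a/V_m²)(V_m − b)/R
P + a/V_m² = 38.2 + 1.50/(1.55)² = 38.824 bar
V_m − b = 1.55 − 0.0388 = 1.5112 L/mol
T = (38.824)(1.5112)/0.08314 = 705.7 K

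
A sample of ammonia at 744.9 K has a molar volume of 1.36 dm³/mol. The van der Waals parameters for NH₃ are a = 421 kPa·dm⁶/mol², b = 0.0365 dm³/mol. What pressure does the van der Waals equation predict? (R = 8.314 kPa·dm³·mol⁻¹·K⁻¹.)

P ≈ 4452 kPa

P = RT/(V_m − b) − a/V_m²
RT/(V_m − b) = (8.314)(744.9)/(1.36 − 0.0365) = 6193.1/1.3235 = 4679.3 kPa
a/V_m² = 421/(1.36)² = 227.62 kPa
P = 4679.3 − 227.62 = 4452 kPa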